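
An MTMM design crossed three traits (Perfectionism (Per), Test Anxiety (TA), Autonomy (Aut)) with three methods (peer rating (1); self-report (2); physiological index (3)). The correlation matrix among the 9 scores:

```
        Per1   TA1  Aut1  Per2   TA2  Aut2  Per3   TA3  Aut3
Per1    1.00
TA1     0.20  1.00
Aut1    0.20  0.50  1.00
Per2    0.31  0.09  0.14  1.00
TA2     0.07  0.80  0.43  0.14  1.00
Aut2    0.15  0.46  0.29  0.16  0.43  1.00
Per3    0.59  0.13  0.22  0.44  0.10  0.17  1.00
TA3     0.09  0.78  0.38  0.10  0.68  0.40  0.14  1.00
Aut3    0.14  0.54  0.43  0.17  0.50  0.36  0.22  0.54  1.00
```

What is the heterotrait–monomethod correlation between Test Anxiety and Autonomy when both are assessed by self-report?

0.43

Different traits, same method: r(TA2, Aut2) = 0.43.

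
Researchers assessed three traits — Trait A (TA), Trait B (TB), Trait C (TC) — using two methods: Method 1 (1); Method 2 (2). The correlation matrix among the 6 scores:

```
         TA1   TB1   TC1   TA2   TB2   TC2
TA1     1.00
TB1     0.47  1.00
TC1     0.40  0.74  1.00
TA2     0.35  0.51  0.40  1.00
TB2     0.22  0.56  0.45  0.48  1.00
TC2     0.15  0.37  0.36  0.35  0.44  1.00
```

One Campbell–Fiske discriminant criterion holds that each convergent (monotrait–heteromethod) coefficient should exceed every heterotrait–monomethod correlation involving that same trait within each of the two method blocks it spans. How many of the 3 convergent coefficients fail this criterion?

3

Each convergent coefficient versus the relevant comparison correlations:
TA (methods 1·2): 0.35 vs {0.47, 0.48, 0.40, 0.35} → fail.
TB (methods 1·2): 0.56 vs {0.47, 0.48, 0.74, 0.44} → fail.
TC (methods 1·2): 0.36 vs {0.40, 0.35, 0.74, 0.44} → fail.
3 of 3 fail.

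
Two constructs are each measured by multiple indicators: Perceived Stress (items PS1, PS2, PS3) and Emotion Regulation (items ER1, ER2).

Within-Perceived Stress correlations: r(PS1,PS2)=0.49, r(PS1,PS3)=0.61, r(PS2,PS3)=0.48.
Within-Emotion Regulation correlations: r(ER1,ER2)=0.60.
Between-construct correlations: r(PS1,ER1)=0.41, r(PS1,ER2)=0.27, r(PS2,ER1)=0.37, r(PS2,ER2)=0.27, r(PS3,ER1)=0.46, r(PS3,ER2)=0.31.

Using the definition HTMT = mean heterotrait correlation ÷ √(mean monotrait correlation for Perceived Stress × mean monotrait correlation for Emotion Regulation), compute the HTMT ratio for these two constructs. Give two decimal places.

Between-construct mean = 2.09/6 = 0.3483.
Mean within-PS = 1.58/3 = 0.5267; mean within-ER = 0.60/1 = 0.6000.
Geometric mean = √(0.5267 × 0.6000) = 0.5622.
HTMT = 0.3483 / 0.5622 = 0.62.

0.62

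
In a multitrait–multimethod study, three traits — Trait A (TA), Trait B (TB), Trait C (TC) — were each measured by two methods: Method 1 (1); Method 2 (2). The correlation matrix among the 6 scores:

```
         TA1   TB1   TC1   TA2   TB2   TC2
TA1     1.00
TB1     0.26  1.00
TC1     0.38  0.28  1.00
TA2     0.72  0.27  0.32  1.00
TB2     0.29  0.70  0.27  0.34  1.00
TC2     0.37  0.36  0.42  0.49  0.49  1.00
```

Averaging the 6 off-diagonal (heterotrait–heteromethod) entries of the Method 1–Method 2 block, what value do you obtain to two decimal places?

HTHM values (method 1 × method 2): 0.29, 0.37, 0.27, 0.36, 0.32, 0.27; mean = 1.88/6 = 0.31.

0.31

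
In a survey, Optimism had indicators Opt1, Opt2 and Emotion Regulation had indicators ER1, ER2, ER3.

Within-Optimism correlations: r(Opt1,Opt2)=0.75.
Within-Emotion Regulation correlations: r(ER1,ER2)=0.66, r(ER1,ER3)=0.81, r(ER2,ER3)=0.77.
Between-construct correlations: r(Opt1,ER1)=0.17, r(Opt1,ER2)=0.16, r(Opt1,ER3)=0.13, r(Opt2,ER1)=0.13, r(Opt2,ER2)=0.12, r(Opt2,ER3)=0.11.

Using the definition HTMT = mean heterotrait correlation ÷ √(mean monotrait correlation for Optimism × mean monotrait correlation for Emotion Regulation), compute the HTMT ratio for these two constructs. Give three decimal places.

Between-construct mean = 0.82/6 = 0.1367.
Mean within-Opt = 0.75/1 = 0.7500; mean within-ER = 2.24/3 = 0.7467.
Geometric mean = √(0.7500 × 0.7467) = 0.7483.
HTMT = 0.1367 / 0.7483 = 0.183.

0.183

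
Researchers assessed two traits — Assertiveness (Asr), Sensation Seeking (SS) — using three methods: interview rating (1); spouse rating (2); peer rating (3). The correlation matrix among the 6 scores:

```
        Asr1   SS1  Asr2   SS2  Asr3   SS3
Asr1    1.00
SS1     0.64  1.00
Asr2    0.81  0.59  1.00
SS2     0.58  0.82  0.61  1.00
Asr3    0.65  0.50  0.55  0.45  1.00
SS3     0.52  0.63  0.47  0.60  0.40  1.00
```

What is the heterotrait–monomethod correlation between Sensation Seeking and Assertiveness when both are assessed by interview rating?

Different traits, same method: r(SS1, Asr1) = 0.64.

0.64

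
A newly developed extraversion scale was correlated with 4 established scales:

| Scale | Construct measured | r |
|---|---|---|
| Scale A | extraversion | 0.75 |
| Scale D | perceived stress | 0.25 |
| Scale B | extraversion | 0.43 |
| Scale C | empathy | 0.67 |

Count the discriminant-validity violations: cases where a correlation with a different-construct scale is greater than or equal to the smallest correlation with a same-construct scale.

1

Convergent (same construct = extraversion): Scale A, Scale B.
Smallest convergent = 0.43. Discriminant values: 0.25, 0.67; count ≥ 0.43 → 1.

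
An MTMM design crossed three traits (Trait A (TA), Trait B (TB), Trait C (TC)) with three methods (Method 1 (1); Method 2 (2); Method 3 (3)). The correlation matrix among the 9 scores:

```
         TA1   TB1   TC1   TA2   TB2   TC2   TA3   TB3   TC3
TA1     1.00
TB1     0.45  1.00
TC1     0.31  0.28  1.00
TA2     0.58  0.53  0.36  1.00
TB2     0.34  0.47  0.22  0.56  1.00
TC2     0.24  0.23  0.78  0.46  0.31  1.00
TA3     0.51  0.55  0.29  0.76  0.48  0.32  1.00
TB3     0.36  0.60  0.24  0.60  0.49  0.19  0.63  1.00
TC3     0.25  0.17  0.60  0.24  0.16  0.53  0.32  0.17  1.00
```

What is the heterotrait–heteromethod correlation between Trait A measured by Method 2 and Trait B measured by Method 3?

Different traits and methods: r(TA2, TB3) = 0.60.

0.60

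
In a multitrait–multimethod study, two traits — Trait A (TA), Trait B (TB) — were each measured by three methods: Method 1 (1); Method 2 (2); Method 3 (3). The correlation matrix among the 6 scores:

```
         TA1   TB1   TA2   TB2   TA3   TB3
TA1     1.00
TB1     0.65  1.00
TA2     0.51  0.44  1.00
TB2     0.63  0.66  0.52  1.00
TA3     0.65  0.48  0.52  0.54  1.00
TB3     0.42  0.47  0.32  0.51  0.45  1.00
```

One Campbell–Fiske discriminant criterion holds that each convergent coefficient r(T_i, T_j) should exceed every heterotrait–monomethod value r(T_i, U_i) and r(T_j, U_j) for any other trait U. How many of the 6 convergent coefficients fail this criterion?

5

Each convergent coefficient versus the relevant comparison correlations:
TA (methods 1·2): 0.51 vs {0.65, 0.52} → fail.
TA (methods 1·3): 0.65 vs {0.65, 0.45} → fail.
TA (methods 2·3): 0.52 vs {0.52, 0.45} → fail.
TB (methods 1·2): 0.66 vs {0.65, 0.52} → pass.
TB (methods 1·3): 0.47 vs {0.65, 0.45} → fail.
TB (methods 2·3): 0.51 vs {0.52, 0.45} → fail.
5 of 6 fail.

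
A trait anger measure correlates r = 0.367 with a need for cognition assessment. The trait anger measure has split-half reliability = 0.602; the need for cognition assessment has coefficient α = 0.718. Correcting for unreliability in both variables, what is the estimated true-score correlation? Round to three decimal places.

r_true = r_obs / √(r_xx · r_yy) = 0.367 / √(0.602 × 0.718) = 0.367 / √0.432236 = 0.367 / 0.6574 ≈ 0.558.

0.558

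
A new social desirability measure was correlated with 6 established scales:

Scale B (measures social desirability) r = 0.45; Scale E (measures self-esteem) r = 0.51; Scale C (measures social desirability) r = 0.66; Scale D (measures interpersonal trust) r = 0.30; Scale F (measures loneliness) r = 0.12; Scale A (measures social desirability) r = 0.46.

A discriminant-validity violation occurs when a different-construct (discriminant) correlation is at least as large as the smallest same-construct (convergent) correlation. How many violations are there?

Convergent (same construct = social desirability): Scale B, Scale C, Scale A.
Smallest convergent = 0.45. Discriminant values: 0.51, 0.30, 0.12; count ≥ 0.45 → 1.

1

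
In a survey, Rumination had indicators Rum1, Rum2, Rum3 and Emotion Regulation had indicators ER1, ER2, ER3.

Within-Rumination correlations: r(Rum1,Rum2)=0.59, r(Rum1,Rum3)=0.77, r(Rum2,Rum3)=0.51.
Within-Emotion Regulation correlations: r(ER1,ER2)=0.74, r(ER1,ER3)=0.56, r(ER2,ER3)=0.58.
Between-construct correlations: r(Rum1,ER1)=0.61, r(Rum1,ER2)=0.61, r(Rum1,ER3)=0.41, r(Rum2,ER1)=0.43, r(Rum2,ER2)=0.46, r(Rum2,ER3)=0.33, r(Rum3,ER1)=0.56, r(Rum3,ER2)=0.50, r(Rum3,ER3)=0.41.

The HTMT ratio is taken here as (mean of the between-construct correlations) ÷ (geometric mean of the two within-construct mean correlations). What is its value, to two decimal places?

Between-construct mean = 4.32/9 = 0.4800.
Mean within-Rum = 1.87/3 = 0.6233; mean within-ER = 1.88/3 = 0.6267.
Geometric mean = √(0.6233 × 0.6267) = 0.6250.
HTMT = 0.4800 / 0.6250 = 0.77.

0.77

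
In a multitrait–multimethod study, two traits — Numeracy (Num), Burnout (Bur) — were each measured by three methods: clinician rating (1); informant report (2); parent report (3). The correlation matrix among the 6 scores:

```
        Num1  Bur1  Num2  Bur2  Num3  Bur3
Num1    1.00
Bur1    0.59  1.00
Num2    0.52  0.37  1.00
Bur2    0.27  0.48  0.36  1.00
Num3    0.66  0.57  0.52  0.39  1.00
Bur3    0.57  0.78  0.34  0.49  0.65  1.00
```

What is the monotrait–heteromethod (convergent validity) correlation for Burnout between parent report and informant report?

Same trait (Bur), different methods: r(Bur3, Bur2) = 0.49.

0.49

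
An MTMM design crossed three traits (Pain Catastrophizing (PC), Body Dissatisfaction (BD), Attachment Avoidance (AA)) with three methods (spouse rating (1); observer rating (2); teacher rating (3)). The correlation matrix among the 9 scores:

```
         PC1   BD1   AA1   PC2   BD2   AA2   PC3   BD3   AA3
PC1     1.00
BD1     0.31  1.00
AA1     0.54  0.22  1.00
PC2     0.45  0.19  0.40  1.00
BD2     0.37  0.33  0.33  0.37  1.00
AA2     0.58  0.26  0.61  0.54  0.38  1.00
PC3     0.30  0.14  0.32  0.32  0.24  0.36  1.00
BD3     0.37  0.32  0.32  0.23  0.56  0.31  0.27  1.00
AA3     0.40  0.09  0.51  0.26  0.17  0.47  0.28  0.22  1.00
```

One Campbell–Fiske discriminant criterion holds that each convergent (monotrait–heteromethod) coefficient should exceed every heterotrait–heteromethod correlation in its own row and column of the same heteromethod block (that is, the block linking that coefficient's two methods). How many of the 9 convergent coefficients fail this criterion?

5

Each convergent coefficient versus the relevant comparison correlations:
PC (methods 1·2): 0.45 vs {0.37, 0.19, 0.58, 0.40} → fail.
PC (methods 1·3): 0.30 vs {0.37, 0.14, 0.40, 0.32} → fail.
PC (methods 2·3): 0.32 vs {0.23, 0.24, 0.26, 0.36} → fail.
BD (methods 1·2): 0.33 vs {0.19, 0.37, 0.26, 0.33} → fail.
BD (methods 1·3): 0.32 vs {0.14, 0.37, 0.09, 0.32} → fail.
BD (methods 2·3): 0.56 vs {0.24, 0.23, 0.17, 0.31} → pass.
AA (methods 1·2): 0.61 vs {0.40, 0.58, 0.33, 0.26} → pass.
AA (methods 1·3): 0.51 vs {0.32, 0.40, 0.32, 0.09} → pass.
AA (methods 2·3): 0.47 vs {0.36, 0.26, 0.31, 0.17} → pass.
5 of 9 fail.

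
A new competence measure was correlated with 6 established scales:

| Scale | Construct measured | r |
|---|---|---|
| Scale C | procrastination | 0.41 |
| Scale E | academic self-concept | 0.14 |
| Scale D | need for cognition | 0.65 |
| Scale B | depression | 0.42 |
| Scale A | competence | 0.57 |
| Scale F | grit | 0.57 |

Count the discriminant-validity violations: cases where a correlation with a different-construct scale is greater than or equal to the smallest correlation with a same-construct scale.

2

Convergent (same construct = competence): Scale A.
Smallest convergent = 0.57. Discriminant values: 0.41, 0.14, 0.65, 0.42, 0.57; count ≥ 0.57 → 2.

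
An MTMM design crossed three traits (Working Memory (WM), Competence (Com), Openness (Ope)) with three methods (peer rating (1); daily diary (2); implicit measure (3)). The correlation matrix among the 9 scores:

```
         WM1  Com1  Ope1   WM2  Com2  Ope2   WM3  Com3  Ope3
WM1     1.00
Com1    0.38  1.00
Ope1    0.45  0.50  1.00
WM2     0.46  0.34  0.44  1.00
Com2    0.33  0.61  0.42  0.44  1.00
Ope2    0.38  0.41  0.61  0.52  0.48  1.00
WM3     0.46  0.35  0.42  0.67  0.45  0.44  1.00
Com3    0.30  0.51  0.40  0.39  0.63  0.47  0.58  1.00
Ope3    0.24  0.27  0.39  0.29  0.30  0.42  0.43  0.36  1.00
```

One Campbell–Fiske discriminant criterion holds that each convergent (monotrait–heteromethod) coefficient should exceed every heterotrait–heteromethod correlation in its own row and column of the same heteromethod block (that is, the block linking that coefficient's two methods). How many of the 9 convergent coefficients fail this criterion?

Checking each validity diagonal entry against its comparison values:
WM (methods 1·2): 0.46 vs {0.33, 0.34, 0.38, 0.44} → pass.
WM (methods 1·3): 0.46 vs {0.30, 0.35, 0.24, 0.42} → pass.
WM (methods 2·3): 0.67 vs {0.39, 0.45, 0.29, 0.44} → pass.
Com (methods 1·2): 0.61 vs {0.34, 0.33, 0.41, 0.42} → pass.
Com (methods 1·3): 0.51 vs {0.35, 0.30, 0.27, 0.40} → pass.
Com (methods 2·3): 0.63 vs {0.45, 0.39, 0.30, 0.47} → pass.
Ope (methods 1·2): 0.61 vs {0.44, 0.38, 0.42, 0.41} → pass.
Ope (methods 1·3): 0.39 vs {0.42, 0.24, 0.40, 0.27} → fail.
Ope (methods 2·3): 0.42 vs {0.44, 0.29, 0.47, 0.30} → fail.
2 of 9 fail.

2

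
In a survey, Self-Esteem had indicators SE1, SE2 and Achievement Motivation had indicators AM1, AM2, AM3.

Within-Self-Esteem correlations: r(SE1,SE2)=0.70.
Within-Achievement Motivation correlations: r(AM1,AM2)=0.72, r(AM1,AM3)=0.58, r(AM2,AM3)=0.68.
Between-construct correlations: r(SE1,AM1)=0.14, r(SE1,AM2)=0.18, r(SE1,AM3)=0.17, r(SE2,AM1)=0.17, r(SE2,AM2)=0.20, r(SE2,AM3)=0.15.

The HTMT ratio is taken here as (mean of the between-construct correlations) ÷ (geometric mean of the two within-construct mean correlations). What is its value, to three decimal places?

0.248

Between-construct mean = 1.01/6 = 0.1683.
Mean within-SE = 0.70/1 = 0.7000; mean within-AM = 1.98/3 = 0.6600.
Geometric mean = √(0.7000 × 0.6600) = 0.6797.
HTMT = 0.1683 / 0.6797 = 0.248.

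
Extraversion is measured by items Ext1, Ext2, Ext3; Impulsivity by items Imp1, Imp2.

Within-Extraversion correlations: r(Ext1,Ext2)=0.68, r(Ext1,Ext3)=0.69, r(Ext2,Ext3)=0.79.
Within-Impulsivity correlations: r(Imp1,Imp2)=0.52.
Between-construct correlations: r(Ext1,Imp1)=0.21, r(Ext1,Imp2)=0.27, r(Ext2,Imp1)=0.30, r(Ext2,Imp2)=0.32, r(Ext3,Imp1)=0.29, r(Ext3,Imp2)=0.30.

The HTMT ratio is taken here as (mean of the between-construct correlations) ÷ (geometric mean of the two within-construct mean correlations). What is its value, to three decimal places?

0.460

Mean between = 1.69/6 = 0.2817.
Mean within-Ext = 2.16/3 = 0.7200; mean within-Imp = 0.52/1 = 0.5200.
Geometric mean = √(0.7200 × 0.5200) = 0.6119.
HTMT = 0.2817 / 0.6119 = 0.460.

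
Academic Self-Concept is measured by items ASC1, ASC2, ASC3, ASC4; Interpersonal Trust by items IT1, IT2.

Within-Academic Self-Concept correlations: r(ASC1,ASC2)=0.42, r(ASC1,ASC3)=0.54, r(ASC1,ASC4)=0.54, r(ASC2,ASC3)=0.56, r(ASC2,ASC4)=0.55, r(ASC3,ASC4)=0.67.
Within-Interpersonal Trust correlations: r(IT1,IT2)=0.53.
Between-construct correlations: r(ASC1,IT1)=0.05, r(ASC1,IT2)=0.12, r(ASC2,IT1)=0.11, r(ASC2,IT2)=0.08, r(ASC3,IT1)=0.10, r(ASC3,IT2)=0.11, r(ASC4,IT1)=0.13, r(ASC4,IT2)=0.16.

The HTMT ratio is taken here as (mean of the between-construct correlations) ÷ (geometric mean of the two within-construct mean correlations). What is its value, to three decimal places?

0.200

Between-construct mean = 0.86/8 = 0.1075.
Mean within-ASC = 3.28/6 = 0.5467; mean within-IT = 0.53/1 = 0.5300.
Geometric mean = √(0.5467 × 0.5300) = 0.5383.
HTMT = 0.1075 / 0.5383 = 0.200.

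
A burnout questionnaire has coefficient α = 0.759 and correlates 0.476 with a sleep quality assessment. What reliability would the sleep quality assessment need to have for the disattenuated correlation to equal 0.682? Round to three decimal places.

0.642

r_true = r_obs / √(r_xx · r_yy) ⇒ 0.682 = 0.476 / √(0.759 · r_yy).
√(0.759 · r_yy) = 0.476 / 0.682 = 0.6979; 0.759 · r_yy = 0.4871; r_yy = 0.4871 / 0.759 ≈ 0.642.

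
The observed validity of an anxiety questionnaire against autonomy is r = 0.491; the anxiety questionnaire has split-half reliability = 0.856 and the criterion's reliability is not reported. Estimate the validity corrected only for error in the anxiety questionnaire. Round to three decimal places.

Single correction: r_c = r_obs / √r_xx = 0.491 / √0.856 = 0.491 / 0.9252 ≈ 0.531.

0.531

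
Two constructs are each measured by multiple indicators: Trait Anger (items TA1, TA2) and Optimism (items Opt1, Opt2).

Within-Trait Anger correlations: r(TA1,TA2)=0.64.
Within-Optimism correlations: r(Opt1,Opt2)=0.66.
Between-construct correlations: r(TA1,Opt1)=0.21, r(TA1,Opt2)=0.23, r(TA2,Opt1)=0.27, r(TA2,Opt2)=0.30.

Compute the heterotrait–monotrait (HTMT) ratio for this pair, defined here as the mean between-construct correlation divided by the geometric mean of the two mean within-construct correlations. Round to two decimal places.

Mean heterotrait r = 1.01/4 = 0.2525.
Mean within-TA = 0.64/1 = 0.6400; mean within-Opt = 0.66/1 = 0.6600.
Geometric mean = √(0.6400 × 0.6600) = 0.6499.
HTMT = 0.2525 / 0.6499 = 0.39.

0.39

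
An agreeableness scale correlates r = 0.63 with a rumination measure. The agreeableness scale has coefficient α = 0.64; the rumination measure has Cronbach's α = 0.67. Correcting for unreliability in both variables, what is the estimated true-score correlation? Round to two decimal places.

0.96

r_true = r_obs / √(r_xx · r_yy) = 0.63 / √(0.64 × 0.67) = 0.63 / √0.4288 = 0.63 / 0.6548 ≈ 0.96.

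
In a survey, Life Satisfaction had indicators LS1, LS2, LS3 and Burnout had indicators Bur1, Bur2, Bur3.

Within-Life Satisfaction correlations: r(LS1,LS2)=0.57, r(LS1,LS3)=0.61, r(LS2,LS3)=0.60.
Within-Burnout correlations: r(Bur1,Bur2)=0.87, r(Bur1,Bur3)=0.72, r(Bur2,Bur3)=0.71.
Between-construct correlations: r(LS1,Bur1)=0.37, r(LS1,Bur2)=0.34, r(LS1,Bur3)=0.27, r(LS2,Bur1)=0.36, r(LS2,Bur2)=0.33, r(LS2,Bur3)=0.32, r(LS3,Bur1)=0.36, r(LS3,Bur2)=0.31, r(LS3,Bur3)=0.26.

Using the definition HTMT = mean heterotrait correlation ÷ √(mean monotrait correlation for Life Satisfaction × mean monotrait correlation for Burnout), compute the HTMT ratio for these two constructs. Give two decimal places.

0.48

Mean between = 2.92/9 = 0.3244.
Mean within-LS = 1.78/3 = 0.5933; mean within-Bur = 2.30/3 = 0.7667.
Geometric mean = √(0.5933 × 0.7667) = 0.6745.
HTMT = 0.3244 / 0.6745 = 0.48.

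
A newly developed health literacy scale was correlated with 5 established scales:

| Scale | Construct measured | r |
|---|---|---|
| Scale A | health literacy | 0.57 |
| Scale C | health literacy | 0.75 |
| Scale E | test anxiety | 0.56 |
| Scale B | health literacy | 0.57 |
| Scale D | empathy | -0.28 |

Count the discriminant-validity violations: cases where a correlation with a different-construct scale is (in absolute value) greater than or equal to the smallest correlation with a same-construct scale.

Convergent (same construct = health literacy): Scale A, Scale C, Scale B.
Smallest convergent = 0.57. Discriminant |r|: 0.56, 0.28; count ≥ 0.57 → 0.

0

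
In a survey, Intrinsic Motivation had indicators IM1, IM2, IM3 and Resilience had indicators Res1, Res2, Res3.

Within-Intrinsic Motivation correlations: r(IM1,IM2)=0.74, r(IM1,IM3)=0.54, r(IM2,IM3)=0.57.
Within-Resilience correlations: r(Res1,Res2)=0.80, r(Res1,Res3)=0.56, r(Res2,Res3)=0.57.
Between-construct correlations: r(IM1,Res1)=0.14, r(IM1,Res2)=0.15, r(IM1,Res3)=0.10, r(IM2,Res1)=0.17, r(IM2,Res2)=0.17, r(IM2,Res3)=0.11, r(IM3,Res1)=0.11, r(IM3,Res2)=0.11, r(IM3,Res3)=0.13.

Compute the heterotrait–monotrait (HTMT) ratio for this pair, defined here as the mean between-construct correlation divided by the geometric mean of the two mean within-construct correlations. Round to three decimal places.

0.210

Between-construct mean = 1.19/9 = 0.1322.
Mean within-IM = 1.85/3 = 0.6167; mean within-Res = 1.93/3 = 0.6433.
Geometric mean = √(0.6167 × 0.6433) = 0.6299.
HTMT = 0.1322 / 0.6299 = 0.210.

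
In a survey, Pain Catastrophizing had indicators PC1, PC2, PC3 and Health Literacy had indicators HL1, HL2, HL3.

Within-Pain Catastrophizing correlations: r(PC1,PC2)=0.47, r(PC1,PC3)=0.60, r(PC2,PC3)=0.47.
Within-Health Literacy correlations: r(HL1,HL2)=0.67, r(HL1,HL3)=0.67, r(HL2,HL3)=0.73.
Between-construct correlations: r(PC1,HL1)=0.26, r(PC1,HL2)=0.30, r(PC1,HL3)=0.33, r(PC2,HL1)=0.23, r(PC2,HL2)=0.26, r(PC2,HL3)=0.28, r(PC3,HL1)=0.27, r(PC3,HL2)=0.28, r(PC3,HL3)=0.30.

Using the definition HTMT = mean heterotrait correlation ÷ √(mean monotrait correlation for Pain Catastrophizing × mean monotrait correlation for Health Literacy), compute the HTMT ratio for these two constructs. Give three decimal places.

Mean heterotrait r = 2.51/9 = 0.2789.
Mean within-PC = 1.54/3 = 0.5133; mean within-HL = 2.07/3 = 0.6900.
Geometric mean = √(0.5133 × 0.6900) = 0.5951.
HTMT = 0.2789 / 0.5951 = 0.469.

0.469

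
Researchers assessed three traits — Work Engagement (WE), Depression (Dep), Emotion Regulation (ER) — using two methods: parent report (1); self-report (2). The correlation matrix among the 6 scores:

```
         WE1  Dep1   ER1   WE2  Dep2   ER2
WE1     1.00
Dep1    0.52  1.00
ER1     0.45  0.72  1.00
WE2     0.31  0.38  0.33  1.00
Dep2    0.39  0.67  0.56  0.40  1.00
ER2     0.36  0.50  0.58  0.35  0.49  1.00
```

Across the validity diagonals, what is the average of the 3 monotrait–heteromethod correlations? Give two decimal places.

0.52

Convergent values: 0.31, 0.67, 0.58; mean = 1.56/3 = 0.52.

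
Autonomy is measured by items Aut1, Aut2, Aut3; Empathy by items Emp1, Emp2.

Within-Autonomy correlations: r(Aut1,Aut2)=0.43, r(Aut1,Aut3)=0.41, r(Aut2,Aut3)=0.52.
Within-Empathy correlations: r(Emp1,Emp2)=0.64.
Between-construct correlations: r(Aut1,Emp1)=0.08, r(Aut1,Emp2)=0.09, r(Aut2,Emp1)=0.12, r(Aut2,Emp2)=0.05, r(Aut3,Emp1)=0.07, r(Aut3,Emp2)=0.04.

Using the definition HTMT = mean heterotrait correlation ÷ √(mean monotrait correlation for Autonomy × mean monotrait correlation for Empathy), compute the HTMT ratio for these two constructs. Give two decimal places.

0.14

Mean between = 0.45/6 = 0.0750.
Mean within-Aut = 1.36/3 = 0.4533; mean within-Emp = 0.64/1 = 0.6400.
Geometric mean = √(0.4533 × 0.6400) = 0.5386.
HTMT = 0.0750 / 0.5386 = 0.14.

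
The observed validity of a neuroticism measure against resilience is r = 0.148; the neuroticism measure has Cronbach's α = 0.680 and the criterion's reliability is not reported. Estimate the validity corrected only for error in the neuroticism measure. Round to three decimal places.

Single correction: r_c = r_obs / √r_xx = 0.148 / √0.680 = 0.148 / 0.8246 ≈ 0.179.

0.179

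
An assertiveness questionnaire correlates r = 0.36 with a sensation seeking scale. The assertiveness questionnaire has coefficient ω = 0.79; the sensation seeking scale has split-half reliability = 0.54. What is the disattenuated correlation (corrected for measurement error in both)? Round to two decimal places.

0.55

r_true = r_obs / √(r_xx · r_yy) = 0.36 / √(0.79 × 0.54) = 0.36 / √0.4266 = 0.36 / 0.6531 ≈ 0.55.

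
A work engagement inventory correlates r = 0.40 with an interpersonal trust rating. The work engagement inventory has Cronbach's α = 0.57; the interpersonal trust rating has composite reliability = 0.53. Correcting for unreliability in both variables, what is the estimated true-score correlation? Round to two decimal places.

0.73

r_true = r_obs / √(r_xx · r_yy) = 0.40 / √(0.57 × 0.53) = 0.40 / √0.3021 = 0.40 / 0.5496 ≈ 0.73.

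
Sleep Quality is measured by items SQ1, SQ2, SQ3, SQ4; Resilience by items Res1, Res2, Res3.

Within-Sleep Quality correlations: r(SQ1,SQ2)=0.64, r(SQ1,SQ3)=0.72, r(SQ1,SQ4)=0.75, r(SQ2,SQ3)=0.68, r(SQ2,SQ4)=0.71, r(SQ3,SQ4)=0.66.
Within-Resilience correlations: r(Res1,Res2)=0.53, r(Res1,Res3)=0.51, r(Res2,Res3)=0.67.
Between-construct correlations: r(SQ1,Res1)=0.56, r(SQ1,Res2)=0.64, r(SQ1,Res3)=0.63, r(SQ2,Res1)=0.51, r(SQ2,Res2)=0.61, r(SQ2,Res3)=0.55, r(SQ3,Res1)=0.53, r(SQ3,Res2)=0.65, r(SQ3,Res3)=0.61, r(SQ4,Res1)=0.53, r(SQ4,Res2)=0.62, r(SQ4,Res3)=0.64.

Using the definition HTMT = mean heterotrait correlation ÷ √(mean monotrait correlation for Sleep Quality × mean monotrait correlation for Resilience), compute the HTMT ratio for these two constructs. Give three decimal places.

0.939

Between-construct mean = 7.08/12 = 0.5900.
Mean within-SQ = 4.16/6 = 0.6933; mean within-Res = 1.71/3 = 0.5700.
Geometric mean = √(0.6933 × 0.5700) = 0.6286.
HTMT = 0.5900 / 0.6286 = 0.939.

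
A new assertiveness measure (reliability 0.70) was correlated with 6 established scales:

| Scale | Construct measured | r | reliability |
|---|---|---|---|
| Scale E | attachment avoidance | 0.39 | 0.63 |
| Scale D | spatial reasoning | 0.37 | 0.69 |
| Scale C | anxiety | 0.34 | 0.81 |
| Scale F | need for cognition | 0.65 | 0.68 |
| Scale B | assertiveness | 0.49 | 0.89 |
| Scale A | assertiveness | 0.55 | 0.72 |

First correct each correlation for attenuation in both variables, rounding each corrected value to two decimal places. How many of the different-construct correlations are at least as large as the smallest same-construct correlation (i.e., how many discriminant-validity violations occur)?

Disattenuated r (r / √(r_scale · r_new)):
  Scale E (disc): 0.39 / √(0.63·0.70) = 0.59
  Scale D (disc): 0.37 / √(0.69·0.70) = 0.53
  Scale C (disc): 0.34 / √(0.81·0.70) = 0.45
  Scale F (disc): 0.65 / √(0.68·0.70) = 0.94
  Scale B (conv): 0.49 / √(0.89·0.70) = 0.62
  Scale A (conv): 0.55 / √(0.72·0.70) = 0.77
Smallest convergent = 0.62. Discriminant values: 0.59, 0.53, 0.45, 0.94; count ≥ 0.62 → 1.

1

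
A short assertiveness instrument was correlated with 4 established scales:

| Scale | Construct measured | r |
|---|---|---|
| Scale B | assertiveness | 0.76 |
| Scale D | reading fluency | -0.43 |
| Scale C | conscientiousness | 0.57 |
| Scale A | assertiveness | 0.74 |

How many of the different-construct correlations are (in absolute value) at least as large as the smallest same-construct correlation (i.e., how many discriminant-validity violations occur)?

Convergent (same construct = assertiveness): Scale B, Scale A.
Smallest convergent = 0.74. Discriminant |r|: 0.43, 0.57; count ≥ 0.74 → 0.

0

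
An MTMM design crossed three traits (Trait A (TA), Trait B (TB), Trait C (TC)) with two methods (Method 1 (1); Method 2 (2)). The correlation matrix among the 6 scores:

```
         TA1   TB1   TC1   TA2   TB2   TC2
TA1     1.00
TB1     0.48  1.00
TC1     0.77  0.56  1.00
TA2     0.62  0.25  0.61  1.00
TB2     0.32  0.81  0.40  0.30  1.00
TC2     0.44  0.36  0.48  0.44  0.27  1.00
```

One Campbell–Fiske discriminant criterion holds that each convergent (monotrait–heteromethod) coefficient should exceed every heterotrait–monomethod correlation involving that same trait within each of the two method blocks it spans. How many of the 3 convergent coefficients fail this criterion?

2

Convergent coefficients and their comparison sets:
TA (methods 1·2): 0.62 vs {0.48, 0.30, 0.77, 0.44} → fail.
TB (methods 1·2): 0.81 vs {0.48, 0.30, 0.56, 0.27} → pass.
TC (methods 1·2): 0.48 vs {0.77, 0.44, 0.56, 0.27} → fail.
2 of 3 fail.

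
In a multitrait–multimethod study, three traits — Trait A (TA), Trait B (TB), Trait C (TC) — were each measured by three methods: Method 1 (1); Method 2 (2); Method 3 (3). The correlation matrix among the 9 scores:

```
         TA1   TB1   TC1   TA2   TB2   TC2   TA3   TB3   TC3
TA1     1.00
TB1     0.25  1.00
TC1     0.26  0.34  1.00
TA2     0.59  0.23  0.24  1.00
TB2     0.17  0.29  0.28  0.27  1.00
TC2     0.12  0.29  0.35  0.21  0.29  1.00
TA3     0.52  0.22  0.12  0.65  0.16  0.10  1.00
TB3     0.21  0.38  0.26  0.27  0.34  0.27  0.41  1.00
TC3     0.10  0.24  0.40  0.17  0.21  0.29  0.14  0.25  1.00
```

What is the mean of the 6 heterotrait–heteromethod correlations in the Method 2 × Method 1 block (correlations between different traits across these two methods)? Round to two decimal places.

0.22

HTHM values (method 2 × method 1): 0.23, 0.24, 0.17, 0.28, 0.12, 0.29; mean = 1.33/6 = 0.22.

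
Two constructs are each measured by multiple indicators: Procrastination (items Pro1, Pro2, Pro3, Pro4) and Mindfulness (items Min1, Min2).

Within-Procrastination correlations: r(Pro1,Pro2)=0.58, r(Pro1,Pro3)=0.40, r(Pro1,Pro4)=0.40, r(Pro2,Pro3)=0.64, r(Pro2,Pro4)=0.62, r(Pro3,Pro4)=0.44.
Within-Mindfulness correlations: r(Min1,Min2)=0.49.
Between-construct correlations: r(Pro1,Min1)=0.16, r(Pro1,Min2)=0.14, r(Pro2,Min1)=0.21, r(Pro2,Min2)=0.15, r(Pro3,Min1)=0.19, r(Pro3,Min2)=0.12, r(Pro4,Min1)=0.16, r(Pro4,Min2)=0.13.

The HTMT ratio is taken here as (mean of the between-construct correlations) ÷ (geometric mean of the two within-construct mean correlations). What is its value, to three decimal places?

Mean between = 1.26/8 = 0.1575.
Mean within-Pro = 3.08/6 = 0.5133; mean within-Min = 0.49/1 = 0.4900.
Geometric mean = √(0.5133 × 0.4900) = 0.5015.
HTMT = 0.1575 / 0.5015 = 0.314.

0.314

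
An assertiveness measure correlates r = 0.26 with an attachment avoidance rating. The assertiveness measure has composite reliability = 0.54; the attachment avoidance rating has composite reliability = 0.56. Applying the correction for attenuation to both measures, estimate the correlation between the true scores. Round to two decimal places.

0.47

r_true = r_obs / √(r_xx · r_yy) = 0.26 / √(0.54 × 0.56) = 0.26 / √0.3024 = 0.26 / 0.5499 ≈ 0.47.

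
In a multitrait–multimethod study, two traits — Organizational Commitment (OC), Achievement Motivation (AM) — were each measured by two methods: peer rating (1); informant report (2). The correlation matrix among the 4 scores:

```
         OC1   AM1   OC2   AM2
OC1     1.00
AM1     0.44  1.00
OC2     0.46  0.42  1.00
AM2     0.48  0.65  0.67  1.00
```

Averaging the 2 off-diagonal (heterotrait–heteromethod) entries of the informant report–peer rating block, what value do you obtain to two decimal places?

HTHM values (method 2 × method 1): 0.42, 0.48; mean = 0.90/2 = 0.45.

0.45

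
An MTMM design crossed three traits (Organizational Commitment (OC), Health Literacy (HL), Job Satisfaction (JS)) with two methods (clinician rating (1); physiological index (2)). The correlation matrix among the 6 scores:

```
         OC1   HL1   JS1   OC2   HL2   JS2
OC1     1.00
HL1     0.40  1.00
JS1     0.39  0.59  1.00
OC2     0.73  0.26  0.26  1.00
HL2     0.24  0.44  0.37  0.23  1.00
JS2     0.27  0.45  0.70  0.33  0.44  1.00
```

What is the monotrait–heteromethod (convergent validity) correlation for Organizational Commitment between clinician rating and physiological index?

0.73

Same trait (OC), different methods: r(OC1, OC2) = 0.73.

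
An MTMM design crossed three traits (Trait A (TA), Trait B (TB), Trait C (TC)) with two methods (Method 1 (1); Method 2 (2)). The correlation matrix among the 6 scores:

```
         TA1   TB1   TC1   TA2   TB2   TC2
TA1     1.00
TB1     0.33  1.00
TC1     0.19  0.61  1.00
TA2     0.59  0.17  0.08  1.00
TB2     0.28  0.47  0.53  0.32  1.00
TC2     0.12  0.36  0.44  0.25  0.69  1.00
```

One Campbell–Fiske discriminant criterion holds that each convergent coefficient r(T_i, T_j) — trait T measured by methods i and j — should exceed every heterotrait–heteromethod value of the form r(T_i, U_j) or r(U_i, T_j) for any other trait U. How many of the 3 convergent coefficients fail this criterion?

2

Checking each validity diagonal entry against its comparison values:
TA (methods 1·2): 0.59 vs {0.28, 0.17, 0.12, 0.08} → pass.
TB (methods 1·2): 0.47 vs {0.17, 0.28, 0.36, 0.53} → fail.
TC (methods 1·2): 0.44 vs {0.08, 0.12, 0.53, 0.36} → fail.
2 of 3 fail.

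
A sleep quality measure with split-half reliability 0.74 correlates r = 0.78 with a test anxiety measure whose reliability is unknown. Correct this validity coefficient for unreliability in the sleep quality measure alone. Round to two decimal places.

Single correction: r_c = r_obs / √r_xx = 0.78 / √0.74 = 0.78 / 0.8602 ≈ 0.91.

0.91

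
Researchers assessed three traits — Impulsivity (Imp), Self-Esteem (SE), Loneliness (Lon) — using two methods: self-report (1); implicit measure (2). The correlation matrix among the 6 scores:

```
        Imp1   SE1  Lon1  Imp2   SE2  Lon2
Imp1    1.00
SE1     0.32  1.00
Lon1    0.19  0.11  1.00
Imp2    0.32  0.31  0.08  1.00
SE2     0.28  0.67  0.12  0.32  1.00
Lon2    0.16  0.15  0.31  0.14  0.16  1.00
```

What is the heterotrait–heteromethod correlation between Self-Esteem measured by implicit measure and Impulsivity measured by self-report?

0.28

Different traits and methods: r(SE2, Imp1) = 0.28.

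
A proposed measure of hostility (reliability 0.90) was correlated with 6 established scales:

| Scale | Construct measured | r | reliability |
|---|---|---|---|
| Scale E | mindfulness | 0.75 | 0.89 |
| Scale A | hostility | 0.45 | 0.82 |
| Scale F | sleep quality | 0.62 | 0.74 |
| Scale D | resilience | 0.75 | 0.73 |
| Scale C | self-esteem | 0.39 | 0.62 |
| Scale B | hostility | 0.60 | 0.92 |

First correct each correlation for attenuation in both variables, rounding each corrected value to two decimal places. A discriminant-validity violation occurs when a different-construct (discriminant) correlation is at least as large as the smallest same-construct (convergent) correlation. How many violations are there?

4

Disattenuated r (r / √(r_scale · r_new)):
  Scale E (disc): 0.75 / √(0.89·0.90) = 0.84
  Scale A (conv): 0.45 / √(0.82·0.90) = 0.52
  Scale F (disc): 0.62 / √(0.74·0.90) = 0.76
  Scale D (disc): 0.75 / √(0.73·0.90) = 0.93
  Scale C (disc): 0.39 / √(0.62·0.90) = 0.52
  Scale B (conv): 0.60 / √(0.92·0.90) = 0.66
Smallest convergent = 0.52. Discriminant values: 0.84, 0.76, 0.93, 0.52; count ≥ 0.52 → 4.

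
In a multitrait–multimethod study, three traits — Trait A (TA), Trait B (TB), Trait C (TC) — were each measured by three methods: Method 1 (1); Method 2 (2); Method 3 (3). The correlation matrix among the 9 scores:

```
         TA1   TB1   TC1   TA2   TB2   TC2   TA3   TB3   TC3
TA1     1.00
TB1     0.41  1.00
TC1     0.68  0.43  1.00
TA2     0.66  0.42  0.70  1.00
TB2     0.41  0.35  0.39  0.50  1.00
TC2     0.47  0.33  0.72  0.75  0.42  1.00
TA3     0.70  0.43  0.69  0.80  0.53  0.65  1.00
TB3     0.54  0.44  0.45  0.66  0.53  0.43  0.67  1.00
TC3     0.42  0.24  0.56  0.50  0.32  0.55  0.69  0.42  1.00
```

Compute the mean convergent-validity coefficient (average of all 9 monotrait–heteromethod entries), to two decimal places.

0.59

Convergent values: 0.66, 0.70, 0.80, 0.35, 0.44, 0.53, 0.72, 0.56, 0.55; mean = 5.31/9 = 0.59.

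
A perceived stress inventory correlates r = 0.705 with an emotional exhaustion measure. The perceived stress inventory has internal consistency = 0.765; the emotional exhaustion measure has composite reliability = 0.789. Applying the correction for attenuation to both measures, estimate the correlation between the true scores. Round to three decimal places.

0.907

r_true = r_obs / √(r_xx · r_yy) = 0.705 / √(0.765 × 0.789) = 0.705 / √0.603585 = 0.705 / 0.7769 ≈ 0.907.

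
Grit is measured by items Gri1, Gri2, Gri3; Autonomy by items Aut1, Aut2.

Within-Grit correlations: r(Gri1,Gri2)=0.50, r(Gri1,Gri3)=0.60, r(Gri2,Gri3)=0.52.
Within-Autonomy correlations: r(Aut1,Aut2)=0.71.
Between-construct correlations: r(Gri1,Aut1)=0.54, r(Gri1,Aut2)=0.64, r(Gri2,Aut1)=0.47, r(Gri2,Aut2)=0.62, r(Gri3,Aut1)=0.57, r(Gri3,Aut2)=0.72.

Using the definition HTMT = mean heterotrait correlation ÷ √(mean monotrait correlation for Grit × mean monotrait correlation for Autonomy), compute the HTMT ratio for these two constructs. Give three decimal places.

0.958

Between-construct mean = 3.56/6 = 0.5933.
Mean within-Gri = 1.62/3 = 0.5400; mean within-Aut = 0.71/1 = 0.7100.
Geometric mean = √(0.5400 × 0.7100) = 0.6192.
HTMT = 0.5933 / 0.6192 = 0.958.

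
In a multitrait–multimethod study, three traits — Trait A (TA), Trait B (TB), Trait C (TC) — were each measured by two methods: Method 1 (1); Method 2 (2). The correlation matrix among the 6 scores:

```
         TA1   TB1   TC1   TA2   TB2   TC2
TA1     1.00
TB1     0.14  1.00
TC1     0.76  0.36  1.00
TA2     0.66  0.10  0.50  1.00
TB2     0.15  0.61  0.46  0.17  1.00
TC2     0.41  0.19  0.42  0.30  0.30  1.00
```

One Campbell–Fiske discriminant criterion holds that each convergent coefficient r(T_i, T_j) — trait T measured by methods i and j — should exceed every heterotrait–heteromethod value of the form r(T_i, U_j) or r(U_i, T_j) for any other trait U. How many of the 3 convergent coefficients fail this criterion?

1

Convergent coefficients and their comparison sets:
TA (methods 1·2): 0.66 vs {0.15, 0.10, 0.41, 0.50} → pass.
TB (methods 1·2): 0.61 vs {0.10, 0.15, 0.19, 0.46} → pass.
TC (methods 1·2): 0.42 vs {0.50, 0.41, 0.46, 0.19} → fail.
1 of 3 fail.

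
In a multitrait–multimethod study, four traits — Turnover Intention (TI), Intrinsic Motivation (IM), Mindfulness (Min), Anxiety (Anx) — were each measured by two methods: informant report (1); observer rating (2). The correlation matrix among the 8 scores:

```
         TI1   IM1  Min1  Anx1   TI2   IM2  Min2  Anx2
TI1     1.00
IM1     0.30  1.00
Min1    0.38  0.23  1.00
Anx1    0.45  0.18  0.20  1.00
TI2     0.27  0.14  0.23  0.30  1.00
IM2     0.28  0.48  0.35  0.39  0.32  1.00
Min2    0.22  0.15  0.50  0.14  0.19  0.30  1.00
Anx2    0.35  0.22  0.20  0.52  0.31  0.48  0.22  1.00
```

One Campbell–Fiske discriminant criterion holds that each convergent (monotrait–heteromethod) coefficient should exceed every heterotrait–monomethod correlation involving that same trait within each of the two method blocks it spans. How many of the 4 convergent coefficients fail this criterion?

Checking each validity diagonal entry against its comparison values:
TI (methods 1·2): 0.27 vs {0.30, 0.32, 0.38, 0.19, 0.45, 0.31} → fail.
IM (methods 1·2): 0.48 vs {0.30, 0.32, 0.23, 0.30, 0.18, 0.48} → fail.
Min (methods 1·2): 0.50 vs {0.38, 0.19, 0.23, 0.30, 0.20, 0.22} → pass.
Anx (methods 1·2): 0.52 vs {0.45, 0.31, 0.18, 0.48, 0.20, 0.22} → pass.
2 of 4 fail.

2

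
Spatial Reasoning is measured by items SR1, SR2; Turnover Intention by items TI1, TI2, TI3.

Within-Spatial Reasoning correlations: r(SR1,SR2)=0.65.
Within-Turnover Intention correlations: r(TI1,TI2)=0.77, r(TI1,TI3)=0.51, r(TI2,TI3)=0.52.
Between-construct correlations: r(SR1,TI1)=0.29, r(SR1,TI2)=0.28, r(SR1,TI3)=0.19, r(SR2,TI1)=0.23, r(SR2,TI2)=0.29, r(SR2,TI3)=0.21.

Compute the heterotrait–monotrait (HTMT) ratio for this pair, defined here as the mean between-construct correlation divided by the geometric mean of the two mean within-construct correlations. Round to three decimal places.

Between-construct mean = 1.49/6 = 0.2483.
Mean within-SR = 0.65/1 = 0.6500; mean within-TI = 1.80/3 = 0.6000.
Geometric mean = √(0.6500 × 0.6000) = 0.6245.
HTMT = 0.2483 / 0.6245 = 0.398.

0.398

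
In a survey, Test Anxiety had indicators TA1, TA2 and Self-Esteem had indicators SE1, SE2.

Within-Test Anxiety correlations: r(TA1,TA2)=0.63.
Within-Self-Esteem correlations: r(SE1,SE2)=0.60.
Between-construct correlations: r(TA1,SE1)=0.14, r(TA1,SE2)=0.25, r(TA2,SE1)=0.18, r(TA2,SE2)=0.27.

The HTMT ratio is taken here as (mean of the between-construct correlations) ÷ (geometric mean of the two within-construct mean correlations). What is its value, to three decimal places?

Mean heterotrait r = 0.84/4 = 0.2100.
Mean within-TA = 0.63/1 = 0.6300; mean within-SE = 0.60/1 = 0.6000.
Geometric mean = √(0.6300 × 0.6000) = 0.6148.
HTMT = 0.2100 / 0.6148 = 0.342.

0.342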